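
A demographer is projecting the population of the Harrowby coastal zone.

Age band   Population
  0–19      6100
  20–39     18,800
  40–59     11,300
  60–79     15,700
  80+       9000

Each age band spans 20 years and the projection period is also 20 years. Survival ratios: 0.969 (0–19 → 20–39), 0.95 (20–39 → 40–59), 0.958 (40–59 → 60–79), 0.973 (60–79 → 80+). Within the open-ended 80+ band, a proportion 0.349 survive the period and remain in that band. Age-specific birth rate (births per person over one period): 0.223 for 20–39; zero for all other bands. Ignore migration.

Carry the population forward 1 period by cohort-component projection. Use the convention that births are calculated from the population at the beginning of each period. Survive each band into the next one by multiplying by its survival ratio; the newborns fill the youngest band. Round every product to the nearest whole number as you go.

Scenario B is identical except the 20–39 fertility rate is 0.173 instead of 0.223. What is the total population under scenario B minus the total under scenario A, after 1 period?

Period 1.
Births: 18800 × 0.223 = 4192
20–39: 6100 × 0.969 = 5911
40–59: 18800 × 0.95 = 17860
60–79: 11300 × 0.958 = 10825
80+: 15700 × 0.973 + 9000 × 0.349 = 15276 + 3141 = 18417
→ [4192, 5911, 17860, 10825, 18417]
Scenario A total after 1 period: 57205
Scenario B projection —
Period 1.
Births: 18800 × 0.173 = 3252
20–39: 6100 × 0.969 = 5911
40–59: 18800 × 0.95 = 17860
60–79: 11300 × 0.958 = 10825
80+: 15700 × 0.973 + 9000 × 0.349 = 15276 + 3141 = 18417
→ [3252, 5911, 17860, 10825, 18417]
Scenario B total after 1 period: 56265
Difference B − A = 56265 − 57205 = -940

-940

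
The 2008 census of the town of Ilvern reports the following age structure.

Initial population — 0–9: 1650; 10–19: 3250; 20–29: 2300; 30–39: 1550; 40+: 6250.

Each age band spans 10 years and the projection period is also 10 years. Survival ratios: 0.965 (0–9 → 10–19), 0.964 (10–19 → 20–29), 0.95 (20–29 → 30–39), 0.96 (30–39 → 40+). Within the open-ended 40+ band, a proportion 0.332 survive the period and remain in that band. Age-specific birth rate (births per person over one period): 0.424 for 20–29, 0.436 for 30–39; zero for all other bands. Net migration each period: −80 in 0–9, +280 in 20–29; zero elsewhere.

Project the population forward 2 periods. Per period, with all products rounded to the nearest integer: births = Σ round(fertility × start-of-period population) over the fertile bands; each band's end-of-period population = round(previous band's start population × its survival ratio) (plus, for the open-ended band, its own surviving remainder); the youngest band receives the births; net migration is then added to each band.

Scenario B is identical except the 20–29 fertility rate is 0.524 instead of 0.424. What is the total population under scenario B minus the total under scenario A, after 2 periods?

563

Numbering the bands 1..5 from youngest to oldest:
— Period 1 —
Births: 2300 × 0.424 = 975  |  1550 × 0.436 = 676 — total 1651
Band 2: 1650 × 0.965 = 1592
Band 3: 3250 × 0.964 = 3133
Band 4: 2300 × 0.95 = 2185
Band 5: 1550 × 0.96 + 6250 × 0.332 = 1488 + 2075 = 3563
Net migration: Band 1 − 80 → 1571; Band 3 + 280 → 3413
Giving 1571 / 1592 / 3413 / 2185 / 3563.
— Period 2 —
Births: 3413 × 0.424 = 1447  |  2185 × 0.436 = 953 — total 2400
Band 2: 1571 × 0.965 = 1516
Band 3: 1592 × 0.964 = 1535
Band 4: 3413 × 0.95 = 3242
Band 5: 2185 × 0.96 + 3563 × 0.332 = 2098 + 1183 = 3281
Net migration: Band 1 − 80 → 2320; Band 3 + 280 → 1815
Giving 2320 / 1516 / 1815 / 3242 / 3281.
Scenario A total after 2 periods: 12174
Scenario B projection —
— Period 1 —
Births: 2300 × 0.524 = 1205  |  1550 × 0.436 = 676 — total 1881
Band 2: 1650 × 0.965 = 1592
Band 3: 3250 × 0.964 = 3133
Band 4: 2300 × 0.95 = 2185
Band 5: 1550 × 0.96 + 6250 × 0.332 = 1488 + 2075 = 3563
Net migration: Band 1 − 80 → 1801; Band 3 + 280 → 3413
Giving 1801 / 1592 / 3413 / 2185 / 3563.
— Period 2 —
Births: 3413 × 0.524 = 1788  |  2185 × 0.436 = 953 — total 2741
Band 2: 1801 × 0.965 = 1738
Band 3: 1592 × 0.964 = 1535
Band 4: 3413 × 0.95 = 3242
Band 5: 2185 × 0.96 + 3563 × 0.332 = 2098 + 1183 = 3281
Net migration: Band 1 − 80 → 2661; Band 3 + 280 → 1815
Giving 2661 / 1738 / 1815 / 3242 / 3281.
Scenario B total after 2 periods: 12737
Difference B − A = 12737 − 12174 = 563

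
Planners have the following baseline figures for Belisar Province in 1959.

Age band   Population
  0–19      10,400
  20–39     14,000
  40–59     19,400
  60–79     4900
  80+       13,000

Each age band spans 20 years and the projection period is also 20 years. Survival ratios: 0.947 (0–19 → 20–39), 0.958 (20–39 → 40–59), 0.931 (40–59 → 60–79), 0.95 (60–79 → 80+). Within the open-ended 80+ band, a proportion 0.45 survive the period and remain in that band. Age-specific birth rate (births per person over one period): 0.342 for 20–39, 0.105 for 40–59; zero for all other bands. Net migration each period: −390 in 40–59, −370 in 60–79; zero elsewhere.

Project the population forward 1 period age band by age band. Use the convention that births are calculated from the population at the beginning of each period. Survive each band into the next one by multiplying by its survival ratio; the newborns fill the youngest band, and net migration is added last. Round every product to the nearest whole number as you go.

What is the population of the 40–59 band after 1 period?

(Groups numbered youngest = 1 to oldest = 5.)
— Period 1 —
Births: 14000 * 0.342 = 4788  |  19400 * 0.105 = 2037 ⇒ total 6825
Group 2: 10400 * 0.947 = 9849
Group 3: 14000 * 0.958 = 13412
Group 4: 19400 * 0.931 = 18061
Group 5: 4900 * 0.95 + 13000 * 0.45 = 4655 + 5850 = 10505
Net migration: Group 3 − 390 → 13022; Group 4 − 370 → 17691
→ [6825, 9849, 13022, 17691, 10505]

13022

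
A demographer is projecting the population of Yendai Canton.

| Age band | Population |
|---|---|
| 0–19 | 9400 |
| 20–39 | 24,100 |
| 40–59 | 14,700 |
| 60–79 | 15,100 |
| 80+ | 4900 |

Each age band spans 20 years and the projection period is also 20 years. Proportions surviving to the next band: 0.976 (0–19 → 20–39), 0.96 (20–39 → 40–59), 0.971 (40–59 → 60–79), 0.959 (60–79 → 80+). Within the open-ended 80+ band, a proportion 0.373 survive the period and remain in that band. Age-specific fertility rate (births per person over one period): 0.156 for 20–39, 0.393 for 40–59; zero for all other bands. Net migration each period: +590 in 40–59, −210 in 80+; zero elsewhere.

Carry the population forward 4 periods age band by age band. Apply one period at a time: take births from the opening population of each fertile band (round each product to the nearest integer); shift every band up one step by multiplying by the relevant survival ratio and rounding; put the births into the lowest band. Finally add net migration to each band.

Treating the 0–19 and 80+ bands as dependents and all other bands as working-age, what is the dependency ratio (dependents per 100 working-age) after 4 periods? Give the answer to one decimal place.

99.4

Numbering the groups 1..5 from youngest to oldest:
Period 1:
Births: 24100 × 0.156 = 3760, 14700 × 0.393 = 5777 → 9537
Group 2: 9400 × 0.976 = 9174
Group 3: 24100 × 0.96 = 23136
Group 4: 14700 × 0.971 = 14274
Group 5: 15100 × 0.959 + 4900 × 0.373 = 14481 + 1828 = 16309
Net migration: Group 3 + 590 → 23726; Group 5 − 210 → 16099
Population now: 0–19=9537, 20–39=9174, 40–59=23726, 60–79=14274, 80+=16099
Period 2:
Births: 9174 × 0.156 = 1431, 23726 × 0.393 = 9324 → 10755
Group 2: 9537 × 0.976 = 9308
Group 3: 9174 × 0.96 = 8807
Group 4: 23726 × 0.971 = 23038
Group 5: 14274 × 0.959 + 16099 × 0.373 = 13689 + 6005 = 19694
Net migration: Group 3 + 590 → 9397; Group 5 − 210 → 19484
Population now: 0–19=10755, 20–39=9308, 40–59=9397, 60–79=23038, 80+=19484
Period 3:
Births: 9308 × 0.156 = 1452, 9397 × 0.393 = 3693 → 5145
Group 2: 10755 × 0.976 = 10497
Group 3: 9308 × 0.96 = 8936
Group 4: 9397 × 0.971 = 9124
Group 5: 23038 × 0.959 + 19484 × 0.373 = 22093 + 7268 = 29361
Net migration: Group 3 + 590 → 9526; Group 5 − 210 → 29151
Population now: 0–19=5145, 20–39=10497, 40–59=9526, 60–79=9124, 80+=29151
Period 4:
Births: 10497 × 0.156 = 1638, 9526 × 0.393 = 3744 → 5382
Group 2: 5145 × 0.976 = 5022
Group 3: 10497 × 0.96 = 10077
Group 4: 9526 × 0.971 = 9250
Group 5: 9124 × 0.959 + 29151 × 0.373 = 8750 + 10873 = 19623
Net migration: Group 3 + 590 → 10667; Group 5 − 210 → 19413
Population now: 0–19=5382, 20–39=5022, 40–59=10667, 60–79=9250, 80+=19413
Dependents (band 0–19 + band 80+) = 5382 + 19413 = 24795; working-age = 24939; ratio = 24795/24939 × 100 = 99.4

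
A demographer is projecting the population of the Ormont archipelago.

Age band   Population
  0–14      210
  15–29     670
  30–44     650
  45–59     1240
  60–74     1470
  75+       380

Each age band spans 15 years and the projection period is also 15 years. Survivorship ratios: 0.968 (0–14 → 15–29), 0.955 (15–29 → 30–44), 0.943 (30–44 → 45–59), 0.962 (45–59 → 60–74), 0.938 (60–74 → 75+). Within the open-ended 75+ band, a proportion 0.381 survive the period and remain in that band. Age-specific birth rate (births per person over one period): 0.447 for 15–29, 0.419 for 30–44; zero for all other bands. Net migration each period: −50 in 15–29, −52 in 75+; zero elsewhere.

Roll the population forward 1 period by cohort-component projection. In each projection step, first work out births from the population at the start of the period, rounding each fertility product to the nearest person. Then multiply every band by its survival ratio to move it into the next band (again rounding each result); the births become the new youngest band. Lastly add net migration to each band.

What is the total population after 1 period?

(Groups numbered youngest = 1 to oldest = 6.)
— Period 1 —
Births: 670 * 0.447 = 299 ; 650 * 0.419 = 272 → 571
Group 2: 210 * 0.968 = 203
Group 3: 670 * 0.955 = 640
Group 4: 650 * 0.943 = 613
Group 5: 1240 * 0.962 = 1193
Group 6: 1470 * 0.938 + 380 * 0.381 = 1379 + 145 = 1524
Net migration: Group 2 − 50 → 153; Group 6 − 52 → 1472
Giving 571 / 153 / 640 / 613 / 1193 / 1472.
Total after period 1: 571 + 153 + 640 + 613 + 1193 + 1472 = 4642

4642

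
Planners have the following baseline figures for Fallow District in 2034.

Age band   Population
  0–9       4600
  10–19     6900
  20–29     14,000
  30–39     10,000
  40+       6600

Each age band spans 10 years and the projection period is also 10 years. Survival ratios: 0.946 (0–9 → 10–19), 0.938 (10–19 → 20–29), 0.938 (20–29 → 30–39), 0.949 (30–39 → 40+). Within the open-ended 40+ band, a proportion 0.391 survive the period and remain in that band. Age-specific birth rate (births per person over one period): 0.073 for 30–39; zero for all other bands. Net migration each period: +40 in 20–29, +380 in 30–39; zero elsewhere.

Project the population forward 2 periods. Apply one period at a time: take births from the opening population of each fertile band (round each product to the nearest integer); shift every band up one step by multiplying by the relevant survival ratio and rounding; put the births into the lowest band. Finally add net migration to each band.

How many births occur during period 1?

— Period 1 —
Births: 10000 * 0.073 = 730
10–19: 4600 * 0.946 = 4352
20–29: 6900 * 0.938 = 6472
30–39: 14000 * 0.938 = 13132
40+: 10000 * 0.949 + 6600 * 0.391 = 9490 + 2581 = 12071
Net migration: 20–29 + 40 → 6512; 30–39 + 380 → 13512
Population now: 0–9=730, 10–19=4352, 20–29=6512, 30–39=13512, 40+=12071

730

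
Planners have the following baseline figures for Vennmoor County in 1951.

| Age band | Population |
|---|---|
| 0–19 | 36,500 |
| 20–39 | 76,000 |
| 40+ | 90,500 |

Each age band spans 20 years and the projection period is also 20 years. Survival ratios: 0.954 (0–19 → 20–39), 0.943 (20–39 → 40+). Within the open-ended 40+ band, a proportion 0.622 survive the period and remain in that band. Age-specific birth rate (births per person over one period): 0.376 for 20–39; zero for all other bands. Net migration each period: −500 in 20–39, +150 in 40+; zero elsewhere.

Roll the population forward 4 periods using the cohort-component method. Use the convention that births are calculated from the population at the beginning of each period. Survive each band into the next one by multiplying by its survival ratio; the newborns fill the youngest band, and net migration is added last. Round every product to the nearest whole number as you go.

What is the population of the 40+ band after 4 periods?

70487

(Bands numbered youngest = 1 to oldest = 3.)
Period 1:
Births: 76000 × 0.376 = 28576
Band 2: 36500 × 0.954 = 34821
Band 3: 76000 × 0.943 + 90500 × 0.622 = 71668 + 56291 = 127959
Net migration: Band 2 − 500 → 34321; Band 3 + 150 → 128109
→ [28576, 34321, 128109]
Period 2:
Births: 34321 × 0.376 = 12905
Band 2: 28576 × 0.954 = 27262
Band 3: 34321 × 0.943 + 128109 × 0.622 = 32365 + 79684 = 112049
Net migration: Band 2 − 500 → 26762; Band 3 + 150 → 112199
→ [12905, 26762, 112199]
Period 3:
Births: 26762 × 0.376 = 10063
Band 2: 12905 × 0.954 = 12311
Band 3: 26762 × 0.943 + 112199 × 0.622 = 25237 + 69788 = 95025
Net migration: Band 2 − 500 → 11811; Band 3 + 150 → 95175
→ [10063, 11811, 95175]
Period 4:
Births: 11811 × 0.376 = 4441
Band 2: 10063 × 0.954 = 9600
Band 3: 11811 × 0.943 + 95175 × 0.622 = 11138 + 59199 = 70337
Net migration: Band 2 − 500 → 9100; Band 3 + 150 → 70487
→ [4441, 9100, 70487]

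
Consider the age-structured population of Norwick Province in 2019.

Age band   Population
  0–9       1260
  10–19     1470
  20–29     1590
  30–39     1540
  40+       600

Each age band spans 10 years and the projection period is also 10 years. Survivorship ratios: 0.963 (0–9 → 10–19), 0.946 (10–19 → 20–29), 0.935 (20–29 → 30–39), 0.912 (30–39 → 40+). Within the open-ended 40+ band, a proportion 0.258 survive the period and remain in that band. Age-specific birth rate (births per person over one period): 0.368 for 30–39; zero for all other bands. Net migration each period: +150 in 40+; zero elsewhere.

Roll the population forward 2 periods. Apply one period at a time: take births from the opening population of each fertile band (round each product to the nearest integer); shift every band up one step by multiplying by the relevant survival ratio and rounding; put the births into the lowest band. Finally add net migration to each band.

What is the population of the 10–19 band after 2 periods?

546

Numbering the bands 1..5 from youngest to oldest:
Period 1:
Births: 1540 × 0.368 = 567
Band 2: 1260 × 0.963 = 1213
Band 3: 1470 × 0.946 = 1391
Band 4: 1590 × 0.935 = 1487
Band 5: 1540 × 0.912 + 600 × 0.258 = 1404 + 155 = 1559
Net migration: Band 5 + 150 → 1709
Giving 567 / 1213 / 1391 / 1487 / 1709.
Period 2:
Births: 1487 × 0.368 = 547
Band 2: 567 × 0.963 = 546
Band 3: 1213 × 0.946 = 1147
Band 4: 1391 × 0.935 = 1301
Band 5: 1487 × 0.912 + 1709 × 0.258 = 1356 + 441 = 1797
Net migration: Band 5 + 150 → 1947
Giving 547 / 546 / 1147 / 1301 / 1947.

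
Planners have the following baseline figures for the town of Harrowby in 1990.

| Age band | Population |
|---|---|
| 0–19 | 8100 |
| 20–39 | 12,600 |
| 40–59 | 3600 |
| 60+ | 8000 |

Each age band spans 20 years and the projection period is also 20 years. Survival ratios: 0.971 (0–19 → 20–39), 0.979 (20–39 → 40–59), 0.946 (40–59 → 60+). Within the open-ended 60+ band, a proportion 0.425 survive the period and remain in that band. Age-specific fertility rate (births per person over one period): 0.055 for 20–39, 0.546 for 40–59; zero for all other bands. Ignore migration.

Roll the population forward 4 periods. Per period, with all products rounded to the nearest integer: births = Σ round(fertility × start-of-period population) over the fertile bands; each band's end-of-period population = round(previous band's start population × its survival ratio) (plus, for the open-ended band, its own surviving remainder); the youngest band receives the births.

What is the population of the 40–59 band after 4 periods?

6814

Period 1:
Births: 12600 × 0.055 = 693 ; 3600 × 0.546 = 1966 ⇒ total 2659
20–39: 8100 × 0.971 = 7865
40–59: 12600 × 0.979 = 12335
60+: 3600 × 0.946 + 8000 × 0.425 = 3406 + 3400 = 6806
→ [2659, 7865, 12335, 6806]
Period 2:
Births: 7865 × 0.055 = 433 ; 12335 × 0.546 = 6735 ⇒ total 7168
20–39: 2659 × 0.971 = 2582
40–59: 7865 × 0.979 = 7700
60+: 12335 × 0.946 + 6806 × 0.425 = 11669 + 2893 = 14562
→ [7168, 2582, 7700, 14562]
Period 3:
Births: 2582 × 0.055 = 142 ; 7700 × 0.546 = 4204 ⇒ total 4346
20–39: 7168 × 0.971 = 6960
40–59: 2582 × 0.979 = 2528
60+: 7700 × 0.946 + 14562 × 0.425 = 7284 + 6189 = 13473
→ [4346, 6960, 2528, 13473]
Period 4:
Births: 6960 × 0.055 = 383 ; 2528 × 0.546 = 1380 ⇒ total 1763
20–39: 4346 × 0.971 = 4220
40–59: 6960 × 0.979 = 6814
60+: 2528 × 0.946 + 13473 × 0.425 = 2391 + 5726 = 8117
→ [1763, 4220, 6814, 8117]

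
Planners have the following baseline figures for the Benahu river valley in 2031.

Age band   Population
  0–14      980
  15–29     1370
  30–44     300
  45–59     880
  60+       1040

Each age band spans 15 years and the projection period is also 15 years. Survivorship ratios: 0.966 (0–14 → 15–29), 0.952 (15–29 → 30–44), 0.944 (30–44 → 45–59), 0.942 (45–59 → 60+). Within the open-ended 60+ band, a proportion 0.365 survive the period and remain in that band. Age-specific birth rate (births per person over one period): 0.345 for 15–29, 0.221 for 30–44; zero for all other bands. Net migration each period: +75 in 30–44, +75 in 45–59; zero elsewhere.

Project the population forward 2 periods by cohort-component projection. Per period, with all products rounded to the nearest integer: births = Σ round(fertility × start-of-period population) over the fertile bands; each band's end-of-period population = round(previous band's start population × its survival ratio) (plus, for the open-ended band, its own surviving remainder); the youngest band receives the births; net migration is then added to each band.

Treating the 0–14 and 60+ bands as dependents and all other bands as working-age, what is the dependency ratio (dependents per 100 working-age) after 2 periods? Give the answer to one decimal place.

[period 1]
Births: 1370 × 0.345 = 473  |  300 × 0.221 = 66 — total 539
15–29: 980 × 0.966 = 947
30–44: 1370 × 0.952 = 1304
45–59: 300 × 0.944 = 283
60+: 880 × 0.942 + 1040 × 0.365 = 829 + 380 = 1209
Net migration: 30–44 + 75 → 1379; 45–59 + 75 → 358
→ [539, 947, 1379, 358, 1209]
[period 2]
Births: 947 × 0.345 = 327  |  1379 × 0.221 = 305 — total 632
15–29: 539 × 0.966 = 521
30–44: 947 × 0.952 = 902
45–59: 1379 × 0.944 = 1302
60+: 358 × 0.942 + 1209 × 0.365 = 337 + 441 = 778
Net migration: 30–44 + 75 → 977; 45–59 + 75 → 1377
→ [632, 521, 977, 1377, 778]
Dependents (band 0–14 + band 60+) = 632 + 778 = 1410; working-age = 2875; ratio = 1410/2875 × 100 = 49.0

49.0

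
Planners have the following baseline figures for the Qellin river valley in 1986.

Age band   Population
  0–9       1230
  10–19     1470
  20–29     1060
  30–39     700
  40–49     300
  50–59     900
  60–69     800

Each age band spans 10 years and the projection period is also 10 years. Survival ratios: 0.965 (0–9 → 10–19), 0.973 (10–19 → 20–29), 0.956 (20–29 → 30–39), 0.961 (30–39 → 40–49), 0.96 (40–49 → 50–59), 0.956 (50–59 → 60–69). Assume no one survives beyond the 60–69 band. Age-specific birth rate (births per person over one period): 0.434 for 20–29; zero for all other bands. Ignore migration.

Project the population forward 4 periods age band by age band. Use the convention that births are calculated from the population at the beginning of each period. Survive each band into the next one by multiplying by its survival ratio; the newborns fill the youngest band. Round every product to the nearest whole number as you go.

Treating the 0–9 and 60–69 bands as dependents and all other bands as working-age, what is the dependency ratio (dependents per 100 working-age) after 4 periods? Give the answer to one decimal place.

(Bands numbered youngest = 1 to oldest = 7.)
— Period 1 —
Births: 1060 * 0.434 = 460
Band 2: 1230 * 0.965 = 1187
Band 3: 1470 * 0.973 = 1430
Band 4: 1060 * 0.956 = 1013
Band 5: 700 * 0.961 = 673
Band 6: 300 * 0.96 = 288
Band 7: 900 * 0.956 = 860
→ [460, 1187, 1430, 1013, 673, 288, 860]
— Period 2 —
Births: 1430 * 0.434 = 621
Band 2: 460 * 0.965 = 444
Band 3: 1187 * 0.973 = 1155
Band 4: 1430 * 0.956 = 1367
Band 5: 1013 * 0.961 = 973
Band 6: 673 * 0.96 = 646
Band 7: 288 * 0.956 = 275
→ [621, 444, 1155, 1367, 973, 646, 275]
— Period 3 —
Births: 1155 * 0.434 = 501
Band 2: 621 * 0.965 = 599
Band 3: 444 * 0.973 = 432
Band 4: 1155 * 0.956 = 1104
Band 5: 1367 * 0.961 = 1314
Band 6: 973 * 0.96 = 934
Band 7: 646 * 0.956 = 618
→ [501, 599, 432, 1104, 1314, 934, 618]
— Period 4 —
Births: 432 * 0.434 = 187
Band 2: 501 * 0.965 = 483
Band 3: 599 * 0.973 = 583
Band 4: 432 * 0.956 = 413
Band 5: 1104 * 0.961 = 1061
Band 6: 1314 * 0.96 = 1261
Band 7: 934 * 0.956 = 893
→ [187, 483, 583, 413, 1061, 1261, 893]
Dependents (band 0–9 + band 60–69) = 187 + 893 = 1080; working-age = 3801; ratio = 1080/3801 × 100 = 28.4

28.4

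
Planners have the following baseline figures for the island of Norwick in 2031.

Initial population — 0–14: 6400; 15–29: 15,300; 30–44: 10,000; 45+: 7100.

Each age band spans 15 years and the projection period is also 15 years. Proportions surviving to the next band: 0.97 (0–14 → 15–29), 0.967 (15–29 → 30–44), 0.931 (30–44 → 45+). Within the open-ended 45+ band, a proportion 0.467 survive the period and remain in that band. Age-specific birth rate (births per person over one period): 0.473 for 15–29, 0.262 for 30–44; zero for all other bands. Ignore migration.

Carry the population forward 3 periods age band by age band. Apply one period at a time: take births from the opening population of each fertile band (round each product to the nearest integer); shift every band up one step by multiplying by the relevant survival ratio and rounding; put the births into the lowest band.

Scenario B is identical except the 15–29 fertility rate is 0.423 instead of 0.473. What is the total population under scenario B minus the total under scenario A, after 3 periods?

-1810

After projecting period 1:
Births: 15300 × 0.473 = 7237  |  10000 × 0.262 = 2620 ⇒ total 9857
15–29: 6400 × 0.97 = 6208
30–44: 15300 × 0.967 = 14795
45+: 10000 × 0.931 + 7100 × 0.467 = 9310 + 3316 = 12626
→ [9857, 6208, 14795, 12626]
After projecting period 2:
Births: 6208 × 0.473 = 2936  |  14795 × 0.262 = 3876 ⇒ total 6812
15–29: 9857 × 0.97 = 9561
30–44: 6208 × 0.967 = 6003
45+: 14795 × 0.931 + 12626 × 0.467 = 13774 + 5896 = 19670
→ [6812, 9561, 6003, 19670]
After projecting period 3:
Births: 9561 × 0.473 = 4522  |  6003 × 0.262 = 1573 ⇒ total 6095
15–29: 6812 × 0.97 = 6608
30–44: 9561 × 0.967 = 9245
45+: 6003 × 0.931 + 19670 × 0.467 = 5589 + 9186 = 14775
→ [6095, 6608, 9245, 14775]
Scenario A total after 3 periods: 36723
Scenario B projection —
After projecting period 1:
Births: 15300 × 0.423 = 6472  |  10000 × 0.262 = 2620 ⇒ total 9092
15–29: 6400 × 0.97 = 6208
30–44: 15300 × 0.967 = 14795
45+: 10000 × 0.931 + 7100 × 0.467 = 9310 + 3316 = 12626
→ [9092, 6208, 14795, 12626]
After projecting period 2:
Births: 6208 × 0.423 = 2626  |  14795 × 0.262 = 3876 ⇒ total 6502
15–29: 9092 × 0.97 = 8819
30–44: 6208 × 0.967 = 6003
45+: 14795 × 0.931 + 12626 × 0.467 = 13774 + 5896 = 19670
→ [6502, 8819, 6003, 19670]
After projecting period 3:
Births: 8819 × 0.423 = 3730  |  6003 × 0.262 = 1573 ⇒ total 5303
15–29: 6502 × 0.97 = 6307
30–44: 8819 × 0.967 = 8528
45+: 6003 × 0.931 + 19670 × 0.467 = 5589 + 9186 = 14775
→ [5303, 6307, 8528, 14775]
Scenario B total after 3 periods: 34913
Difference B − A = 34913 − 36723 = -1810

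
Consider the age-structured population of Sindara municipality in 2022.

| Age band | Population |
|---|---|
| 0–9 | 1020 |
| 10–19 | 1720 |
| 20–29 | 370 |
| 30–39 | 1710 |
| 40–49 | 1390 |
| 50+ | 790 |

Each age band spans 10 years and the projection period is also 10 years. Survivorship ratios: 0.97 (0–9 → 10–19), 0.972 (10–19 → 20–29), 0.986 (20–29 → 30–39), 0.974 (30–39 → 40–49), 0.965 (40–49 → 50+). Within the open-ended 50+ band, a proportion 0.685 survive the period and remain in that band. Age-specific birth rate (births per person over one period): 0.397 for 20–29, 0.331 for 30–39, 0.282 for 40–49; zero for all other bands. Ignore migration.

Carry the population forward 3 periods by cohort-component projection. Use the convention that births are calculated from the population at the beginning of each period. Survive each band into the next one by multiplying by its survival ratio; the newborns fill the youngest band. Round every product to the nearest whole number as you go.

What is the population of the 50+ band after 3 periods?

(Bands numbered youngest = 1 to oldest = 6.)
After projecting period 1:
Births: 370 * 0.397 = 147 ; 1710 * 0.331 = 566 ; 1390 * 0.282 = 392 → 1105
Band 2: 1020 * 0.97 = 989
Band 3: 1720 * 0.972 = 1672
Band 4: 370 * 0.986 = 365
Band 5: 1710 * 0.974 = 1666
Band 6: 1390 * 0.965 + 790 * 0.685 = 1341 + 541 = 1882
Population now: 0–9=1105, 10–19=989, 20–29=1672, 30–39=365, 40–49=1666, 50+=1882
After projecting period 2:
Births: 1672 * 0.397 = 664 ; 365 * 0.331 = 121 ; 1666 * 0.282 = 470 → 1255
Band 2: 1105 * 0.97 = 1072
Band 3: 989 * 0.972 = 961
Band 4: 1672 * 0.986 = 1649
Band 5: 365 * 0.974 = 356
Band 6: 1666 * 0.965 + 1882 * 0.685 = 1608 + 1289 = 2897
Population now: 0–9=1255, 10–19=1072, 20–29=961, 30–39=1649, 40–49=356, 50+=2897
After projecting period 3:
Births: 961 * 0.397 = 382 ; 1649 * 0.331 = 546 ; 356 * 0.282 = 100 → 1028
Band 2: 1255 * 0.97 = 1217
Band 3: 1072 * 0.972 = 1042
Band 4: 961 * 0.986 = 948
Band 5: 1649 * 0.974 = 1606
Band 6: 356 * 0.965 + 2897 * 0.685 = 344 + 1984 = 2328
Population now: 0–9=1028, 10–19=1217, 20–29=1042, 30–39=948, 40–49=1606, 50+=2328

2328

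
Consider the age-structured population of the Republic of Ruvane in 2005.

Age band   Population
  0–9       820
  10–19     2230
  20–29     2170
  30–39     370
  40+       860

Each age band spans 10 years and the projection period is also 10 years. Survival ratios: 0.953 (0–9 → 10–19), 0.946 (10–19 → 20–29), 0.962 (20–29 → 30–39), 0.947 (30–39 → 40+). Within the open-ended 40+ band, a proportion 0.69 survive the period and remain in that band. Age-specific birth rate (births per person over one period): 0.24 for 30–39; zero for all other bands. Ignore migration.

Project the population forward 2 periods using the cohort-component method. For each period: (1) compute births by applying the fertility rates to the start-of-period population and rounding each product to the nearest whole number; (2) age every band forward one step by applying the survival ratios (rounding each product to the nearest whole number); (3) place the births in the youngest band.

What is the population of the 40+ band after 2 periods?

— Period 1 —
Births: 370 * 0.24 = 89
10–19: 820 * 0.953 = 781
20–29: 2230 * 0.946 = 2110
30–39: 2170 * 0.962 = 2088
40+: 370 * 0.947 + 860 * 0.69 = 350 + 593 = 943
Population now: 0–9=89, 10–19=781, 20–29=2110, 30–39=2088, 40+=943
— Period 2 —
Births: 2088 * 0.24 = 501
10–19: 89 * 0.953 = 85
20–29: 781 * 0.946 = 739
30–39: 2110 * 0.962 = 2030
40+: 2088 * 0.947 + 943 * 0.69 = 1977 + 651 = 2628
Population now: 0–9=501, 10–19=85, 20–29=739, 30–39=2030, 40+=2628

2628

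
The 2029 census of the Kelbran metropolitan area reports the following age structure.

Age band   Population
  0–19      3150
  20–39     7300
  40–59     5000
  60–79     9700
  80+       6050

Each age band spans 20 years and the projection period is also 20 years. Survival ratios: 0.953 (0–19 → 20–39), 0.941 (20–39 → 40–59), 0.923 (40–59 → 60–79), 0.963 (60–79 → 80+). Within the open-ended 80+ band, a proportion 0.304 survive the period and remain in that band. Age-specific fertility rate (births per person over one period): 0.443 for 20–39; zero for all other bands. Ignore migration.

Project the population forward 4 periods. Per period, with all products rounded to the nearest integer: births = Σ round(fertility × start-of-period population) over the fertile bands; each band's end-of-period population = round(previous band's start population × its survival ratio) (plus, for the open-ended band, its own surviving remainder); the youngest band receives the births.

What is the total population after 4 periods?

10823

Call the groups 1 to 5, youngest first.
Period 1:
Births: 7300 × 0.443 = 3234
Group 2: 3150 × 0.953 = 3002
Group 3: 7300 × 0.941 = 6869
Group 4: 5000 × 0.923 = 4615
Group 5: 9700 × 0.963 + 6050 × 0.304 = 9341 + 1839 = 11180
End of period: [3234, 3002, 6869, 4615, 11180]
Period 2:
Births: 3002 × 0.443 = 1330
Group 2: 3234 × 0.953 = 3082
Group 3: 3002 × 0.941 = 2825
Group 4: 6869 × 0.923 = 6340
Group 5: 4615 × 0.963 + 11180 × 0.304 = 4444 + 3399 = 7843
End of period: [1330, 3082, 2825, 6340, 7843]
Period 3:
Births: 3082 × 0.443 = 1365
Group 2: 1330 × 0.953 = 1267
Group 3: 3082 × 0.941 = 2900
Group 4: 2825 × 0.923 = 2607
Group 5: 6340 × 0.963 + 7843 × 0.304 = 6105 + 2384 = 8489
End of period: [1365, 1267, 2900, 2607, 8489]
Period 4:
Births: 1267 × 0.443 = 561
Group 2: 1365 × 0.953 = 1301
Group 3: 1267 × 0.941 = 1192
Group 4: 2900 × 0.923 = 2677
Group 5: 2607 × 0.963 + 8489 × 0.304 = 2511 + 2581 = 5092
End of period: [561, 1301, 1192, 2677, 5092]
Total after period 4: 561 + 1301 + 1192 + 2677 + 5092 = 10823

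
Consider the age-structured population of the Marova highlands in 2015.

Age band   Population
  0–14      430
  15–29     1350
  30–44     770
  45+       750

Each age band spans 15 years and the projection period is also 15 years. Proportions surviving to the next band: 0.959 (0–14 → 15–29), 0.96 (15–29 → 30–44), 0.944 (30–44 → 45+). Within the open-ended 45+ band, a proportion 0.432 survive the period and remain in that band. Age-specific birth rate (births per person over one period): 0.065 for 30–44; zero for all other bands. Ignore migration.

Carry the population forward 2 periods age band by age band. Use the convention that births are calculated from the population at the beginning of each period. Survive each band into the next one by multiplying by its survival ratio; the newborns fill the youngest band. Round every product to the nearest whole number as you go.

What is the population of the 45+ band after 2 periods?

1677

Call the groups 1 to 4, youngest first.
[period 1]
Births: 770 × 0.065 = 50
Group 2: 430 × 0.959 = 412
Group 3: 1350 × 0.96 = 1296
Group 4: 770 × 0.944 + 750 × 0.432 = 727 + 324 = 1051
End of period: [50, 412, 1296, 1051]
[period 2]
Births: 1296 × 0.065 = 84
Group 2: 50 × 0.959 = 48
Group 3: 412 × 0.96 = 396
Group 4: 1296 × 0.944 + 1051 × 0.432 = 1223 + 454 = 1677
End of period: [84, 48, 396, 1677]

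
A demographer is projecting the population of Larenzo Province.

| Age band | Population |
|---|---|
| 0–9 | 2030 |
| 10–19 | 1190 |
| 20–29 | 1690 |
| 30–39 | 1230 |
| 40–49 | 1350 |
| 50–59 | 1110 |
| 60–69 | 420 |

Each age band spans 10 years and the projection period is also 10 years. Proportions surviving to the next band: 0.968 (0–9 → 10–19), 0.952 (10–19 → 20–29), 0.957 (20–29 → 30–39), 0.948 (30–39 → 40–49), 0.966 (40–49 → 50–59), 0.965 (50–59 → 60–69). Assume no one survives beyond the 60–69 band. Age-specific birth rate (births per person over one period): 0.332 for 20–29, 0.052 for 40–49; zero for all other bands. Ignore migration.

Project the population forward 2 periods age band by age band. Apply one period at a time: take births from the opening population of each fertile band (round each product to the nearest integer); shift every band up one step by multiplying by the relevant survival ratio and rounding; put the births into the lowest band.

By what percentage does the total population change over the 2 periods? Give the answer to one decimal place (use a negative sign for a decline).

-12.2

Period 1:
Births: 1690 × 0.332 = 561  |  1350 × 0.052 = 70 → total 631
10–19: 2030 × 0.968 = 1965
20–29: 1190 × 0.952 = 1133
30–39: 1690 × 0.957 = 1617
40–49: 1230 × 0.948 = 1166
50–59: 1350 × 0.966 = 1304
60–69: 1110 × 0.965 = 1071
End of period: [631, 1965, 1133, 1617, 1166, 1304, 1071]
Period 2:
Births: 1133 × 0.332 = 376  |  1166 × 0.052 = 61 → total 437
10–19: 631 × 0.968 = 611
20–29: 1965 × 0.952 = 1871
30–39: 1133 × 0.957 = 1084
40–49: 1617 × 0.948 = 1533
50–59: 1166 × 0.966 = 1126
60–69: 1304 × 0.965 = 1258
End of period: [437, 611, 1871, 1084, 1533, 1126, 1258]
Total: 9020 → 7920; change = -1100; percentage change = -12.2%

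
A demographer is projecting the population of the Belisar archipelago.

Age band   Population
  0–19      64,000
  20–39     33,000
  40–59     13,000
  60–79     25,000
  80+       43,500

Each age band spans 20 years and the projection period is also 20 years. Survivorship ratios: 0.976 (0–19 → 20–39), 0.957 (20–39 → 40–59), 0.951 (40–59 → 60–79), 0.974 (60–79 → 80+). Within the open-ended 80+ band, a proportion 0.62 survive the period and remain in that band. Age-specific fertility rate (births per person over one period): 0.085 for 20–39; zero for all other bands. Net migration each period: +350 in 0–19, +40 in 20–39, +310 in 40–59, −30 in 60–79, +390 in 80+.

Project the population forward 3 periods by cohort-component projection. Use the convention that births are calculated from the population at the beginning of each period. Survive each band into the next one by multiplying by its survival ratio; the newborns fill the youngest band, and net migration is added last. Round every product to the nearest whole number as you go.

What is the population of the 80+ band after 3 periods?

[period 1]
Births: 33000 × 0.085 = 2805
20–39: 64000 × 0.976 = 62464
40–59: 33000 × 0.957 = 31581
60–79: 13000 × 0.951 = 12363
80+: 25000 × 0.974 + 43500 × 0.62 = 24350 + 26970 = 51320
Net migration: 0–19 + 350 → 3155; 20–39 + 40 → 62504; 40–59 + 310 → 31891; 60–79 − 30 → 12333; 80+ + 390 → 51710
Giving 3155 / 62504 / 31891 / 12333 / 51710.
[period 2]
Births: 62504 × 0.085 = 5313
20–39: 3155 × 0.976 = 3079
40–59: 62504 × 0.957 = 59816
60–79: 31891 × 0.951 = 30328
80+: 12333 × 0.974 + 51710 × 0.62 = 12012 + 32060 = 44072
Net migration: 0–19 + 350 → 5663; 20–39 + 40 → 3119; 40–59 + 310 → 60126; 60–79 − 30 → 30298; 80+ + 390 → 44462
Giving 5663 / 3119 / 60126 / 30298 / 44462.
[period 3]
Births: 3119 × 0.085 = 265
20–39: 5663 × 0.976 = 5527
40–59: 3119 × 0.957 = 2985
60–79: 60126 × 0.951 = 57180
80+: 30298 × 0.974 + 44462 × 0.62 = 29510 + 27566 = 57076
Net migration: 0–19 + 350 → 615; 20–39 + 40 → 5567; 40–59 + 310 → 3295; 60–79 − 30 → 57150; 80+ + 390 → 57466
Giving 615 / 5567 / 3295 / 57150 / 57466.

57466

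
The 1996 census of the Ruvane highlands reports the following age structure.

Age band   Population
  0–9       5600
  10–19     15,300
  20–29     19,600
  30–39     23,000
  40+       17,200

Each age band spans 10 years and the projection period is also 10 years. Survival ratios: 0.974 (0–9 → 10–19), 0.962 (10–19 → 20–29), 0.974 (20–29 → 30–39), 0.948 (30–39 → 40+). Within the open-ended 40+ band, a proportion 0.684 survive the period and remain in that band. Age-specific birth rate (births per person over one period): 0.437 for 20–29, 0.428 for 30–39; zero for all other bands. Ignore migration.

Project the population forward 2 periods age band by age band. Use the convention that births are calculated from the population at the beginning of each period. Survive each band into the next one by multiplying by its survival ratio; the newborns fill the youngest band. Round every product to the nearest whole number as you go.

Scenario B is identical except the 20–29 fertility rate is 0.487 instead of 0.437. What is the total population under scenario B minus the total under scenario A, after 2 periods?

1691

Let band 1 be 0–9 through band 5 = 40+.
After projecting period 1:
Births: 19600 * 0.437 = 8565  |  23000 * 0.428 = 9844 — total 18409
Band 2: 5600 * 0.974 = 5454
Band 3: 15300 * 0.962 = 14719
Band 4: 19600 * 0.974 = 19090
Band 5: 23000 * 0.948 + 17200 * 0.684 = 21804 + 11765 = 33569
Population now: 0–9=18409, 10–19=5454, 20–29=14719, 30–39=19090, 40+=33569
After projecting period 2:
Births: 14719 * 0.437 = 6432  |  19090 * 0.428 = 8171 — total 14603
Band 2: 18409 * 0.974 = 17930
Band 3: 5454 * 0.962 = 5247
Band 4: 14719 * 0.974 = 14336
Band 5: 19090 * 0.948 + 33569 * 0.684 = 18097 + 22961 = 41058
Population now: 0–9=14603, 10–19=17930, 20–29=5247, 30–39=14336, 40+=41058
Scenario A total after 2 periods: 93174
Scenario B projection —
After projecting period 1:
Births: 19600 * 0.487 = 9545  |  23000 * 0.428 = 9844 — total 19389
Band 2: 5600 * 0.974 = 5454
Band 3: 15300 * 0.962 = 14719
Band 4: 19600 * 0.974 = 19090
Band 5: 23000 * 0.948 + 17200 * 0.684 = 21804 + 11765 = 33569
Population now: 0–9=19389, 10–19=5454, 20–29=14719, 30–39=19090, 40+=33569
After projecting period 2:
Births: 14719 * 0.487 = 7168  |  19090 * 0.428 = 8171 — total 15339
Band 2: 19389 * 0.974 = 18885
Band 3: 5454 * 0.962 = 5247
Band 4: 14719 * 0.974 = 14336
Band 5: 19090 * 0.948 + 33569 * 0.684 = 18097 + 22961 = 41058
Population now: 0–9=15339, 10–19=18885, 20–29=5247, 30–39=14336, 40+=41058
Scenario B total after 2 periods: 94865
Difference B − A = 94865 − 93174 = 1691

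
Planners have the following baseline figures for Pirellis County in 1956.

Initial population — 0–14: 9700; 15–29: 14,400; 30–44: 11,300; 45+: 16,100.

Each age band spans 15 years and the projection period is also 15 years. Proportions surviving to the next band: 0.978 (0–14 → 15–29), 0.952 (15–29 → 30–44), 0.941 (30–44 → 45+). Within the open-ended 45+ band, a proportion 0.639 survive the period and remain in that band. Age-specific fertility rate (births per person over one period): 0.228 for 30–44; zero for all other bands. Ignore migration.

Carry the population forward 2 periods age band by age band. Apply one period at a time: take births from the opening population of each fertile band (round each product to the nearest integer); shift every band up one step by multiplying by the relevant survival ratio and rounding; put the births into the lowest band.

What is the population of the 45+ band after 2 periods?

Numbering the bands 1..4 from youngest to oldest:
[period 1]
Births: 11300 * 0.228 = 2576
Band 2: 9700 * 0.978 = 9487
Band 3: 14400 * 0.952 = 13709
Band 4: 11300 * 0.941 + 16100 * 0.639 = 10633 + 10288 = 20921
Population now: 0–14=2576, 15–29=9487, 30–44=13709, 45+=20921
[period 2]
Births: 13709 * 0.228 = 3126
Band 2: 2576 * 0.978 = 2519
Band 3: 9487 * 0.952 = 9032
Band 4: 13709 * 0.941 + 20921 * 0.639 = 12900 + 13369 = 26269
Population now: 0–14=3126, 15–29=2519, 30–44=9032, 45+=26269

26269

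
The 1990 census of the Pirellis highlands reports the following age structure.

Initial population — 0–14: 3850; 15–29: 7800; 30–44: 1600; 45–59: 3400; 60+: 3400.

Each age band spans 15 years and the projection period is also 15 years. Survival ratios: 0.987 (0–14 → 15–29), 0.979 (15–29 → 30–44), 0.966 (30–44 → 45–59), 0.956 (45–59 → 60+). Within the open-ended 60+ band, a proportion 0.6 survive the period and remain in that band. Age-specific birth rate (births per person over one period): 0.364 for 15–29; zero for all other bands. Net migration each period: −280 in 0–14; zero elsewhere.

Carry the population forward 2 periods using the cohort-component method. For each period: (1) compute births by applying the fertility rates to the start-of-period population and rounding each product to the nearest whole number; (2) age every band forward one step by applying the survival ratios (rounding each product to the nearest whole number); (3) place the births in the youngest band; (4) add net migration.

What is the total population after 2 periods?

Let band 1 be 0–14 through band 5 = 60+.
Period 1:
Births: 7800 × 0.364 = 2839
Band 2: 3850 × 0.987 = 3800
Band 3: 7800 × 0.979 = 7636
Band 4: 1600 × 0.966 = 1546
Band 5: 3400 × 0.956 + 3400 × 0.6 = 3250 + 2040 = 5290
Net migration: Band 1 − 280 → 2559
→ [2559, 3800, 7636, 1546, 5290]
Period 2:
Births: 3800 × 0.364 = 1383
Band 2: 2559 × 0.987 = 2526
Band 3: 3800 × 0.979 = 3720
Band 4: 7636 × 0.966 = 7376
Band 5: 1546 × 0.956 + 5290 × 0.6 = 1478 + 3174 = 4652
Net migration: Band 1 − 280 → 1103
→ [1103, 2526, 3720, 7376, 4652]
Total after period 2: 1103 + 2526 + 3720 + 7376 + 4652 = 19377

19377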